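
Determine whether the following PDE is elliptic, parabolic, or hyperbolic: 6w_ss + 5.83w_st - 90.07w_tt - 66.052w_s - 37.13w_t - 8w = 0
Coefficients: A = 6, B = 5.83, C = -90.07. B² - 4AC = 2195.6689, which is positive, so the equation is hyperbolic.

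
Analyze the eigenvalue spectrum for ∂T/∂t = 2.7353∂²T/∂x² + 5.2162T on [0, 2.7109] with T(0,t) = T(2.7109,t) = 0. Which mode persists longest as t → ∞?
Eigenvalues: λₙ = 2.7353n²π²/2.7109² - 5.2162.
First three modes:
  n=1: λ₁ = 2.7353π²/2.7109² - 5.2162 ≈ -1.543
  n=2: λ₂ = 10.9412π²/2.7109² - 5.2162 ≈ 9.478
  n=3: λ₃ = 24.6177π²/2.7109² - 5.2162 ≈ 27.845
Since 2.7353π²/2.7109² ≈ 3.673 < 5.2162, λ₁ < 0.
The n=1 mode grows fastest (−λₙ is largest for n=1) → dominates.
Asymptotic: T ~ c₁ sin(πx/2.7109) e^{1.543t} (exponential growth at rate −λ₁ ≈ 1.543).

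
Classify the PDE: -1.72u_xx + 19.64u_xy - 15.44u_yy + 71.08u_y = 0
A = -1.72, B = 19.64, C = -15.44. Discriminant B² - 4AC = 279.5024. Since 279.5024 > 0, hyperbolic.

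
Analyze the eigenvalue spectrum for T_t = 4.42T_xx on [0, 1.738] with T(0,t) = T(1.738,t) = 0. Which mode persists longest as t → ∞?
Eigenvalues: λₙ = 4.42n²π²/1.738².
First three modes:
  n=1: λ₁ = 4.42π²/1.738² ≈ 14.442
  n=2: λ₂ = 17.68π²/1.738² ≈ 57.767 (4× faster decay)
  n=3: λ₃ = 39.78π²/1.738² ≈ 129.977 (9× faster decay)
As t → ∞, higher modes decay exponentially faster. The n=1 mode dominates: T ~ c₁ sin(πx/1.738) e^{-λ₁t}.
Decay rate: λ₁ = 4.42π²/1.738² ≈ 14.442.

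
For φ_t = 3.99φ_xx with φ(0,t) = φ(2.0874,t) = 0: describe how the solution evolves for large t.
φ → 0. Heat diffuses out through both boundaries.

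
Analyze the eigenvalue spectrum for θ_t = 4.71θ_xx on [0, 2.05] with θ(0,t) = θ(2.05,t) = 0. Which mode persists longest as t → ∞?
Eigenvalues: λₙ = 4.71n²π²/2.05².
First three modes:
  n=1: λ₁ = 4.71π²/2.05² ≈ 11.061
  n=2: λ₂ = 18.84π²/2.05² ≈ 44.246 (4× faster decay)
  n=3: λ₃ = 42.39π²/2.05² ≈ 99.553 (9× faster decay)
As t → ∞, higher modes decay exponentially faster. The n=1 mode dominates: θ ~ c₁ sin(πx/2.05) e^{-λ₁t}.
Decay rate: λ₁ = 4.71π²/2.05² ≈ 11.061.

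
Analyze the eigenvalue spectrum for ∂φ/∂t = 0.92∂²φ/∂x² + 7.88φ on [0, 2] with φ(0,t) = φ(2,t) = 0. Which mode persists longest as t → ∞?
Eigenvalues: λₙ = 0.92n²π²/2² - 7.88.
First three modes:
  n=1: λ₁ = 0.92π²/2² - 7.88 ≈ -5.61
  n=2: λ₂ = 3.68π²/2² - 7.88 ≈ 1.2
  n=3: λ₃ = 8.28π²/2² - 7.88 ≈ 12.55
Since 0.92π²/2² ≈ 2.27 < 7.88, λ₁ < 0.
The n=1 mode grows fastest (−λₙ is largest for n=1) → dominates.
Asymptotic: φ ~ c₁ sin(πx/2) e^{5.61t} (exponential growth at rate −λ₁ ≈ 5.61).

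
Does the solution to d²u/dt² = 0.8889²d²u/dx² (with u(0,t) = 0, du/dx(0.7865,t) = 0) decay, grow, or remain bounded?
u oscillates (no decay). Energy is conserved; the solution oscillates indefinitely as standing waves.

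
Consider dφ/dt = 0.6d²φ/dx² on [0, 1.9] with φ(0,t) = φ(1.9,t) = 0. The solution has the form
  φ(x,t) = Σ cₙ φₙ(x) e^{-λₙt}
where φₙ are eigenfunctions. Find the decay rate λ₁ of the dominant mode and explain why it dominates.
Eigenvalues: λₙ = 0.6n²π²/1.9².
First three modes:
  n=1: λ₁ = 0.6π²/1.9² ≈ 1.64
  n=2: λ₂ = 2.4π²/1.9² ≈ 6.562 (4× faster decay)
  n=3: λ₃ = 5.4π²/1.9² ≈ 14.763 (9× faster decay)
As t → ∞, higher modes decay exponentially faster. The n=1 mode dominates: φ ~ c₁ sin(πx/1.9) e^{-λ₁t}.
Decay rate: λ₁ = 0.6π²/1.9² ≈ 1.64.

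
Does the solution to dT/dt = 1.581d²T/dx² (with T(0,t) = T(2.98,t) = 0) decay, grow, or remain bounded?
T → 0. Heat diffuses out through both boundaries.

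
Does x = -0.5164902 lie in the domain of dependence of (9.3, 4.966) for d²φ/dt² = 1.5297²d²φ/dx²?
No. The domain of dependence is [1.7035098, 16.8964902], and -0.5164902 is outside this interval.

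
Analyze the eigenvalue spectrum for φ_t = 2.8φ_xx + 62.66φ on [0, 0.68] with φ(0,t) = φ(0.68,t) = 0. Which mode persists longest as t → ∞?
Eigenvalues: λₙ = 2.8n²π²/0.68² - 62.66.
First three modes:
  n=1: λ₁ = 2.8π²/0.68² - 62.66 ≈ -2.896
  n=2: λ₂ = 11.2π²/0.68² - 62.66 ≈ 176.396
  n=3: λ₃ = 25.2π²/0.68² - 62.66 ≈ 475.216
Since 2.8π²/0.68² ≈ 59.764 < 62.66, λ₁ < 0.
The n=1 mode grows fastest (−λₙ is largest for n=1) → dominates.
Asymptotic: φ ~ c₁ sin(πx/0.68) e^{2.896t} (exponential growth at rate −λ₁ ≈ 2.896).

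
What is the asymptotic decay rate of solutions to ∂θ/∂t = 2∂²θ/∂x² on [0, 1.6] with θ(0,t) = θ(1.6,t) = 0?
Eigenvalues: λₙ = 2n²π²/1.6².
First three modes:
  n=1: λ₁ = 2π²/1.6² ≈ 7.711
  n=2: λ₂ = 8π²/1.6² ≈ 30.843 (4× faster decay)
  n=3: λ₃ = 18π²/1.6² ≈ 69.396 (9× faster decay)
As t → ∞, higher modes decay exponentially faster. The n=1 mode dominates: θ ~ c₁ sin(πx/1.6) e^{-λ₁t}.
Decay rate: λ₁ = 2π²/1.6² ≈ 7.711.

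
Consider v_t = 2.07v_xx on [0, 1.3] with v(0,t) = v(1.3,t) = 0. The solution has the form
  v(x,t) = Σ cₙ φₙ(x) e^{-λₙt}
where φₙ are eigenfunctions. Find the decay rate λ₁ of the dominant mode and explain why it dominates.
Eigenvalues: λₙ = 2.07n²π²/1.3².
First three modes:
  n=1: λ₁ = 2.07π²/1.3² ≈ 12.089
  n=2: λ₂ = 8.28π²/1.3² ≈ 48.355 (4× faster decay)
  n=3: λ₃ = 18.63π²/1.3² ≈ 108.799 (9× faster decay)
As t → ∞, higher modes decay exponentially faster. The n=1 mode dominates: v ~ c₁ sin(πx/1.3) e^{-λ₁t}.
Decay rate: λ₁ = 2.07π²/1.3² ≈ 12.089.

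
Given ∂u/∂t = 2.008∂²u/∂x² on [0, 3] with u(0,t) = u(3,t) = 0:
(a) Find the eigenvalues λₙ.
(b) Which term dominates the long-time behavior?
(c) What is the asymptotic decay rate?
Eigenvalues: λₙ = 2.008n²π²/3².
First three modes:
  n=1: λ₁ = 2.008π²/3² ≈ 2.202
  n=2: λ₂ = 8.032π²/3² ≈ 8.808 (4× faster decay)
  n=3: λ₃ = 18.072π²/3² ≈ 19.818 (9× faster decay)
As t → ∞, higher modes decay exponentially faster. The n=1 mode dominates: u ~ c₁ sin(πx/3) e^{-λ₁t}.
Decay rate: λ₁ = 2.008π²/3² ≈ 2.202.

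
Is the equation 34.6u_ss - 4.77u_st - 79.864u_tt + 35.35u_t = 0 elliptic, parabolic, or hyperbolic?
Computing B² - 4AC with A = 34.6, B = -4.77, C = -79.864: discriminant = 11075.9305 (positive). Answer: hyperbolic.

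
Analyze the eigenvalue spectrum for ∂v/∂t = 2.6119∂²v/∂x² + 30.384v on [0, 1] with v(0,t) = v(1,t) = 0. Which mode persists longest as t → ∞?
Eigenvalues: λₙ = 2.6119n²π²/1² - 30.384.
First three modes:
  n=1: λ₁ = 2.6119π² - 30.384 ≈ -4.606
  n=2: λ₂ = 10.4476π² - 30.384 ≈ 72.73
  n=3: λ₃ = 23.5071π² - 30.384 ≈ 201.622
Since 2.6119π² ≈ 25.778 < 30.384, λ₁ < 0.
The n=1 mode grows fastest (−λₙ is largest for n=1) → dominates.
Asymptotic: v ~ c₁ sin(πx/1) e^{4.606t} (exponential growth at rate −λ₁ ≈ 4.606).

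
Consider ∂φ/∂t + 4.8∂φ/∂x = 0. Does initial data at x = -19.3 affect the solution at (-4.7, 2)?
No. Only data at x = -14.3 affects (-4.7, 2). Advection has one-way propagation along characteristics.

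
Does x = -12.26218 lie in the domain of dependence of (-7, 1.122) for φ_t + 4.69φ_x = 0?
Yes. The characteristic through (-7, 1.122) passes through x = -12.26218.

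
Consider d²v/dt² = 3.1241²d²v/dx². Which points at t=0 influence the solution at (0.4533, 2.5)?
Domain of dependence: [-7.35695, 8.26355]. Signals travel at speed 3.1241, so data within |x - 0.4533| ≤ 3.1241·2.5 = 7.81025 can reach the point.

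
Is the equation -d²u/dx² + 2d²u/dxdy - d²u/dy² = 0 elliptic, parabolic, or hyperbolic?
Computing B² - 4AC with A = -1, B = 2, C = -1: discriminant = 0 (zero). Answer: parabolic.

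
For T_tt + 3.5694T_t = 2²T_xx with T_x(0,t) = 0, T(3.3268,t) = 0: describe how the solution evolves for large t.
T → 0. Damping (γ=3.5694) dissipates energy; oscillations decay exponentially.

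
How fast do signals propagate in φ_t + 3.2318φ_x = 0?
Speed = 3.2318. Information travels along x - 3.2318t = const (rightward).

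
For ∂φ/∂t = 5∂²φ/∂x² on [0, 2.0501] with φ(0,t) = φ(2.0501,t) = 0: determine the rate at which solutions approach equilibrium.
Eigenvalues: λₙ = 5n²π²/2.0501².
First three modes:
  n=1: λ₁ = 5π²/2.0501² ≈ 11.741
  n=2: λ₂ = 20π²/2.0501² ≈ 46.966 (4× faster decay)
  n=3: λ₃ = 45π²/2.0501² ≈ 105.673 (9× faster decay)
As t → ∞, higher modes decay exponentially faster. The n=1 mode dominates: φ ~ c₁ sin(πx/2.0501) e^{-λ₁t}.
Decay rate: λ₁ = 5π²/2.0501² ≈ 11.741.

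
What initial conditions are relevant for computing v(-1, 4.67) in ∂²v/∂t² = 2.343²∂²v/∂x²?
Domain of dependence: [-11.94181, 9.94181]. Signals travel at speed 2.343, so data within |x - -1| ≤ 2.343·4.67 = 10.94181 can reach the point.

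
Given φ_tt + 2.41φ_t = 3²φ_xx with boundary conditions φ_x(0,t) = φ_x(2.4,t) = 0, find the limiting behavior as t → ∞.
φ → constant (steady state). Damping (γ=2.41) dissipates the nonconstant modes; with Neumann BCs the spatial average obeys M''+γM'=0 and tends to a finite limit.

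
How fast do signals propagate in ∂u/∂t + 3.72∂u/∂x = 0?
Speed = 3.72. Information travels along x - 3.72t = const (rightward).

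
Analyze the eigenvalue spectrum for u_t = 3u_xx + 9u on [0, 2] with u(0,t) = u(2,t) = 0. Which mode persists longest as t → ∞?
Eigenvalues: λₙ = 3n²π²/2² - 9.
First three modes:
  n=1: λ₁ = 3π²/2² - 9 ≈ -1.598
  n=2: λ₂ = 12π²/2² - 9 ≈ 20.609
  n=3: λ₃ = 27π²/2² - 9 ≈ 57.62
Since 3π²/2² ≈ 7.402 < 9, λ₁ < 0.
The n=1 mode grows fastest (−λₙ is largest for n=1) → dominates.
Asymptotic: u ~ c₁ sin(πx/2) e^{1.598t} (exponential growth at rate −λ₁ ≈ 1.598).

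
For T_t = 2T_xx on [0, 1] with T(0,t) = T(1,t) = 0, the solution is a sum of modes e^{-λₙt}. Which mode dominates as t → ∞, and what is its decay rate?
Eigenvalues: λₙ = 2n²π².
First three modes:
  n=1: λ₁ = 2π² ≈ 19.739
  n=2: λ₂ = 8π² ≈ 78.957 (4× faster decay)
  n=3: λ₃ = 18π² ≈ 177.653 (9× faster decay)
As t → ∞, higher modes decay exponentially faster. The n=1 mode dominates: T ~ c₁ sin(πx) e^{-λ₁t}.
Decay rate: λ₁ = 2π² ≈ 19.739.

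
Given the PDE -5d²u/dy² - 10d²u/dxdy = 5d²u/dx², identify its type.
Rewriting in standard form: -5d²u/dx² - 10d²u/dxdy - 5d²u/dy² = 0. The second-order coefficients are A = -5, B = -10, C = -5. Since B² - 4AC = 0 = 0, this is a parabolic PDE.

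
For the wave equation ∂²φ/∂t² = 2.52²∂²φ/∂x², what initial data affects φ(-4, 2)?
Domain of dependence: [-9.04, 1.04]. Signals travel at speed 2.52, so data within |x - -4| ≤ 2.52·2 = 5.04 can reach the point.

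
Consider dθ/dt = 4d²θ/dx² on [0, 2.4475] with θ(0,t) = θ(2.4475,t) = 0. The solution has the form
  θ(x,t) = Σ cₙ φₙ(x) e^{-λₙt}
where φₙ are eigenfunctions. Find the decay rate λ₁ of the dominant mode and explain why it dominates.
Eigenvalues: λₙ = 4n²π²/2.4475².
First three modes:
  n=1: λ₁ = 4π²/2.4475² ≈ 6.59
  n=2: λ₂ = 16π²/2.4475² ≈ 26.362 (4× faster decay)
  n=3: λ₃ = 36π²/2.4475² ≈ 59.314 (9× faster decay)
As t → ∞, higher modes decay exponentially faster. The n=1 mode dominates: θ ~ c₁ sin(πx/2.4475) e^{-λ₁t}.
Decay rate: λ₁ = 4π²/2.4475² ≈ 6.59.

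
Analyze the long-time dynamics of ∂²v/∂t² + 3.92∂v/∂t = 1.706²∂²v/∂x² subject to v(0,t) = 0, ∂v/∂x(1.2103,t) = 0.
Long-time behavior: v → 0. Damping (γ=3.92) dissipates energy; oscillations decay exponentially.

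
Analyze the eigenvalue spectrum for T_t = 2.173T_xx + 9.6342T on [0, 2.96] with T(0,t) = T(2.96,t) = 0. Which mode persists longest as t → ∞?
Eigenvalues: λₙ = 2.173n²π²/2.96² - 9.6342.
First three modes:
  n=1: λ₁ = 2.173π²/2.96² - 9.6342 ≈ -7.186
  n=2: λ₂ = 8.692π²/2.96² - 9.6342 ≈ 0.157
  n=3: λ₃ = 19.557π²/2.96² - 9.6342 ≈ 12.396
Since 2.173π²/2.96² ≈ 2.448 < 9.6342, λ₁ < 0.
The n=1 mode grows fastest (−λₙ is largest for n=1) → dominates.
Asymptotic: T ~ c₁ sin(πx/2.96) e^{7.186t} (exponential growth at rate −λ₁ ≈ 7.186).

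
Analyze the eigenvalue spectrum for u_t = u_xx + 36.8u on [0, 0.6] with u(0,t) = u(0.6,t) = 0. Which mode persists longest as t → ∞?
Eigenvalues: λₙ = n²π²/0.6² - 36.8.
First three modes:
  n=1: λ₁ = π²/0.6² - 36.8 ≈ -9.384
  n=2: λ₂ = 4π²/0.6² - 36.8 ≈ 72.862
  n=3: λ₃ = 9π²/0.6² - 36.8 ≈ 209.94
Since π²/0.6² ≈ 27.416 < 36.8, λ₁ < 0.
The n=1 mode grows fastest (−λₙ is largest for n=1) → dominates.
Asymptotic: u ~ c₁ sin(πx/0.6) e^{9.384t} (exponential growth at rate −λ₁ ≈ 9.384).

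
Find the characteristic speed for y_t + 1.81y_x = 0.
Speed = 1.81. Information travels along x - 1.81t = const (rightward).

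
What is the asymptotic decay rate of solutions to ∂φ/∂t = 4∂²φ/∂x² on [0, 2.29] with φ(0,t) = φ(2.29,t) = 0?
Eigenvalues: λₙ = 4n²π²/2.29².
First three modes:
  n=1: λ₁ = 4π²/2.29² ≈ 7.528
  n=2: λ₂ = 16π²/2.29² ≈ 30.113 (4× faster decay)
  n=3: λ₃ = 36π²/2.29² ≈ 67.753 (9× faster decay)
As t → ∞, higher modes decay exponentially faster. The n=1 mode dominates: φ ~ c₁ sin(πx/2.29) e^{-λ₁t}.
Decay rate: λ₁ = 4π²/2.29² ≈ 7.528.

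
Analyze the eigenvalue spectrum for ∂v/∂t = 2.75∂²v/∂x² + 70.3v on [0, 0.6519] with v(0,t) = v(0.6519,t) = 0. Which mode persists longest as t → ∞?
Eigenvalues: λₙ = 2.75n²π²/0.6519² - 70.3.
First three modes:
  n=1: λ₁ = 2.75π²/0.6519² - 70.3 ≈ -6.434
  n=2: λ₂ = 11π²/0.6519² - 70.3 ≈ 185.164
  n=3: λ₃ = 24.75π²/0.6519² - 70.3 ≈ 504.495
Since 2.75π²/0.6519² ≈ 63.866 < 70.3, λ₁ < 0.
The n=1 mode grows fastest (−λₙ is largest for n=1) → dominates.
Asymptotic: v ~ c₁ sin(πx/0.6519) e^{6.434t} (exponential growth at rate −λ₁ ≈ 6.434).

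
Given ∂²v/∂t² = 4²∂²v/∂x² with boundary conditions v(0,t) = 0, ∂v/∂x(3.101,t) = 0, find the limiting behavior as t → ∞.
v oscillates (no decay). Energy is conserved; the solution oscillates indefinitely as standing waves.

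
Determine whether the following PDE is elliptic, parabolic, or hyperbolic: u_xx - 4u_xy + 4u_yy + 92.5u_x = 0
Coefficients: A = 1, B = -4, C = 4. B² - 4AC = 0, which is zero, so the equation is parabolic.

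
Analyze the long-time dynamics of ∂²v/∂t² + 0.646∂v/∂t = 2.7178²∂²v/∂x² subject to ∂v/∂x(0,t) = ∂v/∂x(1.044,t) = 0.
Long-time behavior: v → constant (steady state). Damping (γ=0.646) dissipates the nonconstant modes; with Neumann BCs the spatial average obeys M''+γM'=0 and tends to a finite limit.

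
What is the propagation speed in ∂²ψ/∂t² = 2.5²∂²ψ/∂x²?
Speed = 2.5. Information travels along characteristics x = x₀ ± 2.5t.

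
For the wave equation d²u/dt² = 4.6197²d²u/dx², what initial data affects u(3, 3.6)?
Domain of dependence: [-13.63092, 19.63092]. Signals travel at speed 4.6197, so data within |x - 3| ≤ 4.6197·3.6 = 16.63092 can reach the point.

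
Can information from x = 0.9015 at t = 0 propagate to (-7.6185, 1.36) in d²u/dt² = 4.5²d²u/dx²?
No. The domain of dependence is [-13.7385, -1.4985], and 0.9015 is outside this interval.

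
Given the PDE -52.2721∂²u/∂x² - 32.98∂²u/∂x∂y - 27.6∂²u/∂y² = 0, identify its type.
The second-order coefficients are A = -52.2721, B = -32.98, C = -27.6. Since B² - 4AC = -4683.15944 < 0, this is an elliptic PDE.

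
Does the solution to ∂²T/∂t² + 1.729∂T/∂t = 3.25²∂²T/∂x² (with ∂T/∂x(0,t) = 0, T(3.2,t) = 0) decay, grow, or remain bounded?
T → 0. Damping (γ=1.729) dissipates energy; oscillations decay exponentially.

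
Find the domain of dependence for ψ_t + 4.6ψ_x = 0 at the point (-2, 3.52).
A single point: x = -18.192. The characteristic through (-2, 3.52) is x - 4.6t = const, so x = -2 - 4.6·3.52 = -18.192.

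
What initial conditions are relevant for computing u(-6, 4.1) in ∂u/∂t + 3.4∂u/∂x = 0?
A single point: x = -19.94. The characteristic through (-6, 4.1) is x - 3.4t = const, so x = -6 - 3.4·4.1 = -19.94.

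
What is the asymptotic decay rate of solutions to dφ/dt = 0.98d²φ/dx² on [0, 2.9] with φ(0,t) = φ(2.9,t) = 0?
Eigenvalues: λₙ = 0.98n²π²/2.9².
First three modes:
  n=1: λ₁ = 0.98π²/2.9² ≈ 1.15
  n=2: λ₂ = 3.92π²/2.9² ≈ 4.6 (4× faster decay)
  n=3: λ₃ = 8.82π²/2.9² ≈ 10.351 (9× faster decay)
As t → ∞, higher modes decay exponentially faster. The n=1 mode dominates: φ ~ c₁ sin(πx/2.9) e^{-λ₁t}.
Decay rate: λ₁ = 0.98π²/2.9² ≈ 1.15.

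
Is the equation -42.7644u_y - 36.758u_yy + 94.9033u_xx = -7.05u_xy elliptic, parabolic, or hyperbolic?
Rewriting in standard form: 94.9033u_xx + 7.05u_xy - 36.758u_yy - 42.7644u_y = 0. Computing B² - 4AC with A = 94.9033, B = 7.05, C = -36.758: discriminant = 14003.5245056 (positive). Answer: hyperbolic.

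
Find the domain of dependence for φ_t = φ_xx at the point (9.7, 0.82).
The entire real line. The heat equation has infinite propagation speed: any initial disturbance instantly affects all points (though exponentially small far away).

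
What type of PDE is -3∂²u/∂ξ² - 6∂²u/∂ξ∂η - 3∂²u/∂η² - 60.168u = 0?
With A = -3, B = -6, C = -3, the discriminant is 0. This is a parabolic PDE.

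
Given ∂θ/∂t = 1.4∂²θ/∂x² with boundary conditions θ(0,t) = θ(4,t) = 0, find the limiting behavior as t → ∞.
θ → 0. Heat diffuses out through both boundaries.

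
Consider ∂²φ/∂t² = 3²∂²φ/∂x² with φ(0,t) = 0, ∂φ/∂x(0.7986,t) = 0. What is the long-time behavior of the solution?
As t → ∞, φ oscillates (no decay). Energy is conserved; the solution oscillates indefinitely as standing waves.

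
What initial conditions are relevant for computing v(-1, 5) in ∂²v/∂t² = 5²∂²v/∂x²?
Domain of dependence: [-26, 24]. Signals travel at speed 5, so data within |x - -1| ≤ 5·5 = 25 can reach the point.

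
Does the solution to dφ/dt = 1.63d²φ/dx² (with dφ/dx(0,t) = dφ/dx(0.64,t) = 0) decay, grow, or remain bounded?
φ → constant (steady state). Heat is conserved (no flux at boundaries); solution approaches the spatial average.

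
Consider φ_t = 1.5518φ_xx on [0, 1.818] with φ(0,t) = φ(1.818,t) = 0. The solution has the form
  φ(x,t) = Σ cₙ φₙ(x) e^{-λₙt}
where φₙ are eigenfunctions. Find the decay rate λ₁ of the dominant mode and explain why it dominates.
Eigenvalues: λₙ = 1.5518n²π²/1.818².
First three modes:
  n=1: λ₁ = 1.5518π²/1.818² ≈ 4.634
  n=2: λ₂ = 6.2072π²/1.818² ≈ 18.536 (4× faster decay)
  n=3: λ₃ = 13.9662π²/1.818² ≈ 41.705 (9× faster decay)
As t → ∞, higher modes decay exponentially faster. The n=1 mode dominates: φ ~ c₁ sin(πx/1.818) e^{-λ₁t}.
Decay rate: λ₁ = 1.5518π²/1.818² ≈ 4.634.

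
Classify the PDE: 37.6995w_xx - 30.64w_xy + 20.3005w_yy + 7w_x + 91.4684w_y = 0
A = 37.6995, B = -30.64, C = 20.3005. Discriminant B² - 4AC = -2122.465199. Since -2122.465199 < 0, elliptic.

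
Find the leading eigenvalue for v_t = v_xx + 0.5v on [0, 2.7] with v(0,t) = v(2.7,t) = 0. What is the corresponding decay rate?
Eigenvalues: λₙ = n²π²/2.7² - 0.5.
First three modes:
  n=1: λ₁ = π²/2.7² - 0.5 ≈ 0.854
  n=2: λ₂ = 4π²/2.7² - 0.5 ≈ 4.915
  n=3: λ₃ = 9π²/2.7² - 0.5 ≈ 11.685
Since π²/2.7² ≈ 1.354 > 0.5, all λₙ > 0.
The n=1 mode decays slowest → dominates as t → ∞.
Asymptotic: v ~ c₁ sin(πx/2.7) e^{-λ₁t} with decay rate λ₁ ≈ 0.854.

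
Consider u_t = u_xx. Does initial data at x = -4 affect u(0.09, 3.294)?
Yes, for any finite x. The heat equation has infinite propagation speed, so all initial data affects all points at any t > 0.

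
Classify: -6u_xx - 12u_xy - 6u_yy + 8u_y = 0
Parabolic (discriminant = 0).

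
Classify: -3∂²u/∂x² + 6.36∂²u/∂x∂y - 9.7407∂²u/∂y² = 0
Elliptic (discriminant = -76.4388).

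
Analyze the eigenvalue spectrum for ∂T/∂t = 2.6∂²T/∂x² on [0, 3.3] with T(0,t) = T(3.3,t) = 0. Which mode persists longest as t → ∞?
Eigenvalues: λₙ = 2.6n²π²/3.3².
First three modes:
  n=1: λ₁ = 2.6π²/3.3² ≈ 2.356
  n=2: λ₂ = 10.4π²/3.3² ≈ 9.426 (4× faster decay)
  n=3: λ₃ = 23.4π²/3.3² ≈ 21.207 (9× faster decay)
As t → ∞, higher modes decay exponentially faster. The n=1 mode dominates: T ~ c₁ sin(πx/3.3) e^{-λ₁t}.
Decay rate: λ₁ = 2.6π²/3.3² ≈ 2.356.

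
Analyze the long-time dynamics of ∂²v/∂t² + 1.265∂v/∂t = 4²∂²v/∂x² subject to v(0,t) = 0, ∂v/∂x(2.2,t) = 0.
Long-time behavior: v → 0. Damping (γ=1.265) dissipates energy; oscillations decay exponentially.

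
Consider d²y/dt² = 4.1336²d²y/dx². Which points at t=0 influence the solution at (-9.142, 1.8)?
Domain of dependence: [-16.58248, -1.70152]. Signals travel at speed 4.1336, so data within |x - -9.142| ≤ 4.1336·1.8 = 7.44048 can reach the point.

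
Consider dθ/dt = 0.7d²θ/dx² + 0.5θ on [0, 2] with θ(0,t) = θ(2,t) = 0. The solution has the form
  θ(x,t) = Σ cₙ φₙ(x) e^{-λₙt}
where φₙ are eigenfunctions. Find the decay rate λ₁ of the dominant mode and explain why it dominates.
Eigenvalues: λₙ = 0.7n²π²/2² - 0.5.
First three modes:
  n=1: λ₁ = 0.7π²/2² - 0.5 ≈ 1.227
  n=2: λ₂ = 2.8π²/2² - 0.5 ≈ 6.409
  n=3: λ₃ = 6.3π²/2² - 0.5 ≈ 15.045
Since 0.7π²/2² ≈ 1.727 > 0.5, all λₙ > 0.
The n=1 mode decays slowest → dominates as t → ∞.
Asymptotic: θ ~ c₁ sin(πx/2) e^{-λ₁t} with decay rate λ₁ ≈ 1.227.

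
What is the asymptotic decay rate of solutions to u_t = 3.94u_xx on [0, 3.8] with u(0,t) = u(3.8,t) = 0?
Eigenvalues: λₙ = 3.94n²π²/3.8².
First three modes:
  n=1: λ₁ = 3.94π²/3.8² ≈ 2.693
  n=2: λ₂ = 15.76π²/3.8² ≈ 10.772 (4× faster decay)
  n=3: λ₃ = 35.46π²/3.8² ≈ 24.237 (9× faster decay)
As t → ∞, higher modes decay exponentially faster. The n=1 mode dominates: u ~ c₁ sin(πx/3.8) e^{-λ₁t}.
Decay rate: λ₁ = 3.94π²/3.8² ≈ 2.693.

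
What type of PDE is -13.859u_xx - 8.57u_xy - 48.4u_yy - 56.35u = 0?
With A = -13.859, B = -8.57, C = -48.4, the discriminant is -2609.6575. This is an elliptic PDE.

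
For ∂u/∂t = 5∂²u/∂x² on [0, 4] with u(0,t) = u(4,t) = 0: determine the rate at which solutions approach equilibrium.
Eigenvalues: λₙ = 5n²π²/4².
First three modes:
  n=1: λ₁ = 5π²/4² ≈ 3.084
  n=2: λ₂ = 20π²/4² ≈ 12.337 (4× faster decay)
  n=3: λ₃ = 45π²/4² ≈ 27.758 (9× faster decay)
As t → ∞, higher modes decay exponentially faster. The n=1 mode dominates: u ~ c₁ sin(πx/4) e^{-λ₁t}.
Decay rate: λ₁ = 5π²/4² ≈ 3.084.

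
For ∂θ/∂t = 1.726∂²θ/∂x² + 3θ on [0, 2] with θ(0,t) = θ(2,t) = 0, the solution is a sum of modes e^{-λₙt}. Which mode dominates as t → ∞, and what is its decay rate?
Eigenvalues: λₙ = 1.726n²π²/2² - 3.
First three modes:
  n=1: λ₁ = 1.726π²/2² - 3 ≈ 1.259
  n=2: λ₂ = 6.904π²/2² - 3 ≈ 14.035
  n=3: λ₃ = 15.534π²/2² - 3 ≈ 35.329
Since 1.726π²/2² ≈ 4.259 > 3, all λₙ > 0.
The n=1 mode decays slowest → dominates as t → ∞.
Asymptotic: θ ~ c₁ sin(πx/2) e^{-λ₁t} with decay rate λ₁ ≈ 1.259.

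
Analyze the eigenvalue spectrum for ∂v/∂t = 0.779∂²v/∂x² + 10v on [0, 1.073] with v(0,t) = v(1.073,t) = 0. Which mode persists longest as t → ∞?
Eigenvalues: λₙ = 0.779n²π²/1.073² - 10.
First three modes:
  n=1: λ₁ = 0.779π²/1.073² - 10 ≈ -3.322
  n=2: λ₂ = 3.116π²/1.073² - 10 ≈ 16.711
  n=3: λ₃ = 7.011π²/1.073² - 10 ≈ 50.101
Since 0.779π²/1.073² ≈ 6.678 < 10, λ₁ < 0.
The n=1 mode grows fastest (−λₙ is largest for n=1) → dominates.
Asymptotic: v ~ c₁ sin(πx/1.073) e^{3.322t} (exponential growth at rate −λ₁ ≈ 3.322).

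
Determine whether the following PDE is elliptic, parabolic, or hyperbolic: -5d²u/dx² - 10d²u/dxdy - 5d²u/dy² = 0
Coefficients: A = -5, B = -10, C = -5. B² - 4AC = 0, which is zero, so the equation is parabolic.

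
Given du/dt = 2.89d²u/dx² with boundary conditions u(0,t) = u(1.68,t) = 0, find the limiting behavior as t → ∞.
u → 0. Heat diffuses out through both boundaries.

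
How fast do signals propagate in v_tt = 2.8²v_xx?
Speed = 2.8. Information travels along characteristics x = x₀ ± 2.8t.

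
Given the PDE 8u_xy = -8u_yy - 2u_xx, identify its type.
Rewriting in standard form: 2u_xx + 8u_xy + 8u_yy = 0. The second-order coefficients are A = 2, B = 8, C = 8. Since B² - 4AC = 0 = 0, this is a parabolic PDE.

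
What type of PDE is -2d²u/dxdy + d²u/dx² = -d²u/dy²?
Rewriting in standard form: d²u/dx² - 2d²u/dxdy + d²u/dy² = 0. With A = 1, B = -2, C = 1, the discriminant is 0. This is a parabolic PDE.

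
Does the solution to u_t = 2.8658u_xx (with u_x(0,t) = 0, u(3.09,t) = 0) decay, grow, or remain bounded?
u → 0. Heat escapes through the Dirichlet boundary.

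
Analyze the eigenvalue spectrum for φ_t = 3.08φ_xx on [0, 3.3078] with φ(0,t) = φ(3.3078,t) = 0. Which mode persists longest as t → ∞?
Eigenvalues: λₙ = 3.08n²π²/3.3078².
First three modes:
  n=1: λ₁ = 3.08π²/3.3078² ≈ 2.778
  n=2: λ₂ = 12.32π²/3.3078² ≈ 11.113 (4× faster decay)
  n=3: λ₃ = 27.72π²/3.3078² ≈ 25.004 (9× faster decay)
As t → ∞, higher modes decay exponentially faster. The n=1 mode dominates: φ ~ c₁ sin(πx/3.3078) e^{-λ₁t}.
Decay rate: λ₁ = 3.08π²/3.3078² ≈ 2.778.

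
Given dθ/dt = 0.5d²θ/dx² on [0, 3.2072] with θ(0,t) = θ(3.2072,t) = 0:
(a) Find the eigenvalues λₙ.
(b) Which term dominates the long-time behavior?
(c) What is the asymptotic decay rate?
Eigenvalues: λₙ = 0.5n²π²/3.2072².
First three modes:
  n=1: λ₁ = 0.5π²/3.2072² ≈ 0.48
  n=2: λ₂ = 2π²/3.2072² ≈ 1.919 (4× faster decay)
  n=3: λ₃ = 4.5π²/3.2072² ≈ 4.318 (9× faster decay)
As t → ∞, higher modes decay exponentially faster. The n=1 mode dominates: θ ~ c₁ sin(πx/3.2072) e^{-λ₁t}.
Decay rate: λ₁ = 0.5π²/3.2072² ≈ 0.48.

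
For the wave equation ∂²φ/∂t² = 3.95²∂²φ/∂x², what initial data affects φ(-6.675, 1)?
Domain of dependence: [-10.625, -2.725]. Signals travel at speed 3.95, so data within |x - -6.675| ≤ 3.95·1 = 3.95 can reach the point.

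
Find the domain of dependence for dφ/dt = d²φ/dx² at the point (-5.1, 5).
The entire real line. The heat equation has infinite propagation speed: any initial disturbance instantly affects all points (though exponentially small far away).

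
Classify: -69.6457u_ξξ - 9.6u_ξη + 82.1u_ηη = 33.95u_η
Rewriting in standard form: -69.6457u_ξξ - 9.6u_ξη + 82.1u_ηη - 33.95u_η = 0. Hyperbolic (discriminant = 22963.80788).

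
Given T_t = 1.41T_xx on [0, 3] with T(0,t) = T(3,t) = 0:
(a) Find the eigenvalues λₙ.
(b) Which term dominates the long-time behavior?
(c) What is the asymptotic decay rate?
Eigenvalues: λₙ = 1.41n²π²/3².
First three modes:
  n=1: λ₁ = 1.41π²/3² ≈ 1.546
  n=2: λ₂ = 5.64π²/3² ≈ 6.185 (4× faster decay)
  n=3: λ₃ = 12.69π²/3² ≈ 13.916 (9× faster decay)
As t → ∞, higher modes decay exponentially faster. The n=1 mode dominates: T ~ c₁ sin(πx/3) e^{-λ₁t}.
Decay rate: λ₁ = 1.41π²/3² ≈ 1.546.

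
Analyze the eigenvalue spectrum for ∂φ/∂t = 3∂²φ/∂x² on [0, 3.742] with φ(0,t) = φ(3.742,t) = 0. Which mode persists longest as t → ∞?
Eigenvalues: λₙ = 3n²π²/3.742².
First three modes:
  n=1: λ₁ = 3π²/3.742² ≈ 2.115
  n=2: λ₂ = 12π²/3.742² ≈ 8.458 (4× faster decay)
  n=3: λ₃ = 27π²/3.742² ≈ 19.031 (9× faster decay)
As t → ∞, higher modes decay exponentially faster. The n=1 mode dominates: φ ~ c₁ sin(πx/3.742) e^{-λ₁t}.
Decay rate: λ₁ = 3π²/3.742² ≈ 2.115.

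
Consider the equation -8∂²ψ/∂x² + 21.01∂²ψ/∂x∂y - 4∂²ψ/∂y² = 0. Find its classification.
Hyperbolic. (A = -8, B = 21.01, C = -4 gives B² - 4AC = 313.4201.)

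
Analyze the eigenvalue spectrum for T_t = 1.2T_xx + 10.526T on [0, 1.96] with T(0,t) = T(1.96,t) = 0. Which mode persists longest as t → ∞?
Eigenvalues: λₙ = 1.2n²π²/1.96² - 10.526.
First three modes:
  n=1: λ₁ = 1.2π²/1.96² - 10.526 ≈ -7.443
  n=2: λ₂ = 4.8π²/1.96² - 10.526 ≈ 1.806
  n=3: λ₃ = 10.8π²/1.96² - 10.526 ≈ 17.221
Since 1.2π²/1.96² ≈ 3.083 < 10.526, λ₁ < 0.
The n=1 mode grows fastest (−λₙ is largest for n=1) → dominates.
Asymptotic: T ~ c₁ sin(πx/1.96) e^{7.443t} (exponential growth at rate −λ₁ ≈ 7.443).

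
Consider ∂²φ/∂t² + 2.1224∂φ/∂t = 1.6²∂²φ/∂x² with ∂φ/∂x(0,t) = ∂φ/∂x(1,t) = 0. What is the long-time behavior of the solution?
As t → ∞, φ → constant (steady state). Damping (γ=2.1224) dissipates the nonconstant modes; with Neumann BCs the spatial average obeys M''+γM'=0 and tends to a finite limit.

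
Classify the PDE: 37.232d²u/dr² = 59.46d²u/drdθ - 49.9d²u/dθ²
Rewriting in standard form: 37.232d²u/dr² - 59.46d²u/drdθ + 49.9d²u/dθ² = 0. A = 37.232, B = -59.46, C = 49.9. Discriminant B² - 4AC = -3896.0156. Since -3896.0156 < 0, elliptic.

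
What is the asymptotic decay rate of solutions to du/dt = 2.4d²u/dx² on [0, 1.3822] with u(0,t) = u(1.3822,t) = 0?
Eigenvalues: λₙ = 2.4n²π²/1.3822².
First three modes:
  n=1: λ₁ = 2.4π²/1.3822² ≈ 12.399
  n=2: λ₂ = 9.6π²/1.3822² ≈ 49.594 (4× faster decay)
  n=3: λ₃ = 21.6π²/1.3822² ≈ 111.587 (9× faster decay)
As t → ∞, higher modes decay exponentially faster. The n=1 mode dominates: u ~ c₁ sin(πx/1.3822) e^{-λ₁t}.
Decay rate: λ₁ = 2.4π²/1.3822² ≈ 12.399.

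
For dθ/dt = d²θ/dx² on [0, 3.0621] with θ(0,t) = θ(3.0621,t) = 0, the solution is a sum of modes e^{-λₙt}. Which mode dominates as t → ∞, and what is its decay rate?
Eigenvalues: λₙ = n²π²/3.0621².
First three modes:
  n=1: λ₁ = π²/3.0621² ≈ 1.053
  n=2: λ₂ = 4π²/3.0621² ≈ 4.21 (4× faster decay)
  n=3: λ₃ = 9π²/3.0621² ≈ 9.473 (9× faster decay)
As t → ∞, higher modes decay exponentially faster. The n=1 mode dominates: θ ~ c₁ sin(πx/3.0621) e^{-λ₁t}.
Decay rate: λ₁ = π²/3.0621² ≈ 1.053.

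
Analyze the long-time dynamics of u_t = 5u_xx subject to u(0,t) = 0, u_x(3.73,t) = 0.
Long-time behavior: u → 0. Heat escapes through the Dirichlet boundary.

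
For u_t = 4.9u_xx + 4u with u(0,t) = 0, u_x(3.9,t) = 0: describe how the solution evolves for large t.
u grows unboundedly. Reaction dominates diffusion (r=4 > κπ²/(4L²)≈0.79); solution grows exponentially.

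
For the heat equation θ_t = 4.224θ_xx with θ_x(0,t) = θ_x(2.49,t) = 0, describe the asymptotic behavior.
θ → constant (steady state). Heat is conserved (no flux at boundaries); solution approaches the spatial average.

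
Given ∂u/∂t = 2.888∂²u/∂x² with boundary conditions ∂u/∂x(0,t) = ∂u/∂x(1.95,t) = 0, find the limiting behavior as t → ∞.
u → constant (steady state). Heat is conserved (no flux at boundaries); solution approaches the spatial average.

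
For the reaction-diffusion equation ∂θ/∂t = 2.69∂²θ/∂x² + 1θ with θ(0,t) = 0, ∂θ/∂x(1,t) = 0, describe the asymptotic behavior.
θ → 0. Diffusion dominates reaction (r=1 < κπ²/(4L²)≈6.64); solution decays.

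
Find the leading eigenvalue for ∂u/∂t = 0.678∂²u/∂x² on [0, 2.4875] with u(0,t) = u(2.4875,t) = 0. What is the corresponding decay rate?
Eigenvalues: λₙ = 0.678n²π²/2.4875².
First three modes:
  n=1: λ₁ = 0.678π²/2.4875² ≈ 1.081
  n=2: λ₂ = 2.712π²/2.4875² ≈ 4.326 (4× faster decay)
  n=3: λ₃ = 6.102π²/2.4875² ≈ 9.733 (9× faster decay)
As t → ∞, higher modes decay exponentially faster. The n=1 mode dominates: u ~ c₁ sin(πx/2.4875) e^{-λ₁t}.
Decay rate: λ₁ = 0.678π²/2.4875² ≈ 1.081.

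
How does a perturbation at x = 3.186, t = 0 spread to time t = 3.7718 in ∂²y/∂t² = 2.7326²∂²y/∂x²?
Domain of influence: [-7.12082068, 13.49282068]. Data at x = 3.186 spreads outward at speed 2.7326.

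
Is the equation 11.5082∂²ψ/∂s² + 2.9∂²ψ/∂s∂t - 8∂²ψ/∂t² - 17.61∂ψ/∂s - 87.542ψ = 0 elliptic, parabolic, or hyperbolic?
Computing B² - 4AC with A = 11.5082, B = 2.9, C = -8: discriminant = 376.6724 (positive). Answer: hyperbolic.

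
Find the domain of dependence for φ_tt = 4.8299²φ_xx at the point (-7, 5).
Domain of dependence: [-31.1495, 17.1495]. Signals travel at speed 4.8299, so data within |x - -7| ≤ 4.8299·5 = 24.1495 can reach the point.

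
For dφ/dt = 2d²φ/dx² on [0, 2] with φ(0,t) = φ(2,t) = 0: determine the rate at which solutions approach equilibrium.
Eigenvalues: λₙ = 2n²π²/2².
First three modes:
  n=1: λ₁ = 2π²/2² ≈ 4.935
  n=2: λ₂ = 8π²/2² ≈ 19.739 (4× faster decay)
  n=3: λ₃ = 18π²/2² ≈ 44.413 (9× faster decay)
As t → ∞, higher modes decay exponentially faster. The n=1 mode dominates: φ ~ c₁ sin(πx/2) e^{-λ₁t}.
Decay rate: λ₁ = 2π²/2² ≈ 4.935.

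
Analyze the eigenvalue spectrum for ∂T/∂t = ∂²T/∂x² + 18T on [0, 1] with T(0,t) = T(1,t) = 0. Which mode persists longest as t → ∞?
Eigenvalues: λₙ = n²π²/1² - 18.
First three modes:
  n=1: λ₁ = π² - 18 ≈ -8.13
  n=2: λ₂ = 4π² - 18 ≈ 21.478
  n=3: λ₃ = 9π² - 18 ≈ 70.826
Since π² ≈ 9.87 < 18, λ₁ < 0.
The n=1 mode grows fastest (−λₙ is largest for n=1) → dominates.
Asymptotic: T ~ c₁ sin(πx/1) e^{8.13t} (exponential growth at rate −λ₁ ≈ 8.13).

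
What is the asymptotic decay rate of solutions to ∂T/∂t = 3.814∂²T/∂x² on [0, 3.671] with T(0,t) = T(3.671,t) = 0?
Eigenvalues: λₙ = 3.814n²π²/3.671².
First three modes:
  n=1: λ₁ = 3.814π²/3.671² ≈ 2.793
  n=2: λ₂ = 15.256π²/3.671² ≈ 11.173 (4× faster decay)
  n=3: λ₃ = 34.326π²/3.671² ≈ 25.139 (9× faster decay)
As t → ∞, higher modes decay exponentially faster. The n=1 mode dominates: T ~ c₁ sin(πx/3.671) e^{-λ₁t}.
Decay rate: λ₁ = 3.814π²/3.671² ≈ 2.793.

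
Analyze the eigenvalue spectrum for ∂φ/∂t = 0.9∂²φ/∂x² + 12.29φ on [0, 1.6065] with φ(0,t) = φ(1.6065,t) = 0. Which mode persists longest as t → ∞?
Eigenvalues: λₙ = 0.9n²π²/1.6065² - 12.29.
First three modes:
  n=1: λ₁ = 0.9π²/1.6065² - 12.29 ≈ -8.848
  n=2: λ₂ = 3.6π²/1.6065² - 12.29 ≈ 1.477
  n=3: λ₃ = 8.1π²/1.6065² - 12.29 ≈ 18.686
Since 0.9π²/1.6065² ≈ 3.442 < 12.29, λ₁ < 0.
The n=1 mode grows fastest (−λₙ is largest for n=1) → dominates.
Asymptotic: φ ~ c₁ sin(πx/1.6065) e^{8.848t} (exponential growth at rate −λ₁ ≈ 8.848).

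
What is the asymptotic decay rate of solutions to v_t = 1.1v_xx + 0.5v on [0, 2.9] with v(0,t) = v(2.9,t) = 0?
Eigenvalues: λₙ = 1.1n²π²/2.9² - 0.5.
First three modes:
  n=1: λ₁ = 1.1π²/2.9² - 0.5 ≈ 0.791
  n=2: λ₂ = 4.4π²/2.9² - 0.5 ≈ 4.664
  n=3: λ₃ = 9.9π²/2.9² - 0.5 ≈ 11.118
Since 1.1π²/2.9² ≈ 1.291 > 0.5, all λₙ > 0.
The n=1 mode decays slowest → dominates as t → ∞.
Asymptotic: v ~ c₁ sin(πx/2.9) e^{-λ₁t} with decay rate λ₁ ≈ 0.791.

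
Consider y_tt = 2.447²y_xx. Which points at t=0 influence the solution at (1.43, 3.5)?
Domain of dependence: [-7.1345, 9.9945]. Signals travel at speed 2.447, so data within |x - 1.43| ≤ 2.447·3.5 = 8.5645 can reach the point.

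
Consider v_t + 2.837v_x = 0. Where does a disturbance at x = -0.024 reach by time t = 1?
At x = 2.813. The characteristic carries data from (-0.024, 0) to (2.813, 1).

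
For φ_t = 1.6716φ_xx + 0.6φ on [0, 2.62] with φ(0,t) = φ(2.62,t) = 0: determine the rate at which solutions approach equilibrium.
Eigenvalues: λₙ = 1.6716n²π²/2.62² - 0.6.
First three modes:
  n=1: λ₁ = 1.6716π²/2.62² - 0.6 ≈ 1.803
  n=2: λ₂ = 6.6864π²/2.62² - 0.6 ≈ 9.014
  n=3: λ₃ = 15.0444π²/2.62² - 0.6 ≈ 21.031
Since 1.6716π²/2.62² ≈ 2.403 > 0.6, all λₙ > 0.
The n=1 mode decays slowest → dominates as t → ∞.
Asymptotic: φ ~ c₁ sin(πx/2.62) e^{-λ₁t} with decay rate λ₁ ≈ 1.803.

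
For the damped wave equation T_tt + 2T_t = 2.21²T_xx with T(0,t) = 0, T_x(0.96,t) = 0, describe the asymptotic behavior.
T → 0. Damping (γ=2) dissipates energy; oscillations decay exponentially.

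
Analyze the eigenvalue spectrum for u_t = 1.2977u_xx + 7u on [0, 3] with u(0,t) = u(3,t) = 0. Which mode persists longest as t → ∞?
Eigenvalues: λₙ = 1.2977n²π²/3² - 7.
First three modes:
  n=1: λ₁ = 1.2977π²/3² - 7 ≈ -5.577
  n=2: λ₂ = 5.1908π²/3² - 7 ≈ -1.308
  n=3: λ₃ = 11.6793π²/3² - 7 ≈ 5.808
Since 1.2977π²/3² ≈ 1.423 < 7, λ₁ < 0.
The n=1 mode grows fastest (−λₙ is largest for n=1) → dominates.
Asymptotic: u ~ c₁ sin(πx/3) e^{5.577t} (exponential growth at rate −λ₁ ≈ 5.577).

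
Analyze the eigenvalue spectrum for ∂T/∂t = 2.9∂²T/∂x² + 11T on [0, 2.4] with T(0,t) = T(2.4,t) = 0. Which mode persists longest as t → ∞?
Eigenvalues: λₙ = 2.9n²π²/2.4² - 11.
First three modes:
  n=1: λ₁ = 2.9π²/2.4² - 11 ≈ -6.031
  n=2: λ₂ = 11.6π²/2.4² - 11 ≈ 8.876
  n=3: λ₃ = 26.1π²/2.4² - 11 ≈ 33.722
Since 2.9π²/2.4² ≈ 4.969 < 11, λ₁ < 0.
The n=1 mode grows fastest (−λₙ is largest for n=1) → dominates.
Asymptotic: T ~ c₁ sin(πx/2.4) e^{6.031t} (exponential growth at rate −λ₁ ≈ 6.031).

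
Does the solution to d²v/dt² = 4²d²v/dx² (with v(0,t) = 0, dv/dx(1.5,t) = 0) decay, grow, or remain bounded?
v oscillates (no decay). Energy is conserved; the solution oscillates indefinitely as standing waves.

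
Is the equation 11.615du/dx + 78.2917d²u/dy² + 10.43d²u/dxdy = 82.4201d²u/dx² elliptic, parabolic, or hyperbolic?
Rewriting in standard form: -82.4201d²u/dx² + 10.43d²u/dxdy + 78.2917d²u/dy² + 11.615du/dx = 0. Computing B² - 4AC with A = -82.4201, B = 10.43, C = 78.2917: discriminant = 25920.02387268 (positive). Answer: hyperbolic.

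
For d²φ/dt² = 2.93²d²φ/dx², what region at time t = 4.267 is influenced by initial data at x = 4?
Domain of influence: [-8.50231, 16.50231]. Data at x = 4 spreads outward at speed 2.93.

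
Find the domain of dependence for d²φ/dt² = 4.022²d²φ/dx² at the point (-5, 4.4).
Domain of dependence: [-22.6968, 12.6968]. Signals travel at speed 4.022, so data within |x - -5| ≤ 4.022·4.4 = 17.6968 can reach the point.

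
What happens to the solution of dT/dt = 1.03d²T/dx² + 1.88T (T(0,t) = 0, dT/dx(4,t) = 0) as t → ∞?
T grows unboundedly. Reaction dominates diffusion (r=1.88 > κπ²/(4L²)≈0.16); solution grows exponentially.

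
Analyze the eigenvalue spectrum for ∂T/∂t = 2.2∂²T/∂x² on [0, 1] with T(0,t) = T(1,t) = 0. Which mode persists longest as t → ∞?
Eigenvalues: λₙ = 2.2n²π².
First three modes:
  n=1: λ₁ = 2.2π² ≈ 21.713
  n=2: λ₂ = 8.8π² ≈ 86.853 (4× faster decay)
  n=3: λ₃ = 19.8π² ≈ 195.418 (9× faster decay)
As t → ∞, higher modes decay exponentially faster. The n=1 mode dominates: T ~ c₁ sin(πx) e^{-λ₁t}.
Decay rate: λ₁ = 2.2π² ≈ 21.713.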